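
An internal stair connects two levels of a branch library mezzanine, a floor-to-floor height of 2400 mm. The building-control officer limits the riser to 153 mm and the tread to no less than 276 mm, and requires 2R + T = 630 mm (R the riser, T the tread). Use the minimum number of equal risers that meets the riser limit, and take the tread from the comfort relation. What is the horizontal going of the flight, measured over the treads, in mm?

4950 mm

2400 / 153 = 15.686 → round up to 16 risers.
Each riser is 2400/16 = 150 mm (≤ 153 mm).
From 2R + T = 630: T = 630 − 300 = 330 mm.
16 risers give 15 treads; going = 15 × 330 = 4950 mm.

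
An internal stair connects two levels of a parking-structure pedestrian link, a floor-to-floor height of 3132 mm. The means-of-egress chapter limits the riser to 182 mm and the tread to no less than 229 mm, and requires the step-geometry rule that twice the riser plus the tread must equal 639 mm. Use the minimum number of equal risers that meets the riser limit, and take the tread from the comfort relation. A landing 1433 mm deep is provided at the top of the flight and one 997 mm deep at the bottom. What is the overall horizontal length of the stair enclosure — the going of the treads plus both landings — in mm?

7377 mm

At most 182 each: 3132/182 = 17.21, giving 18 risers.
R = 3132 ÷ 18 = 174 mm.
Tread T = 639 − 2 × 174 = 291 mm (≥ 229 mm).
Treads = 18 − 1 = 17; going = 17 × 291 = 4947 mm.
Enclosure = 4947 + 1433 + 997 = 7377 mm.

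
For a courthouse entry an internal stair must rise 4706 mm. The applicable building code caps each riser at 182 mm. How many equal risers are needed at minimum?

⌈4706/182⌉ = 26 risers.

26 risers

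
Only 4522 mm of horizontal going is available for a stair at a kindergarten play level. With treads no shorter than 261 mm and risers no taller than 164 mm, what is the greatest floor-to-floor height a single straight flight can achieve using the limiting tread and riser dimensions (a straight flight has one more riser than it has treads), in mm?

2952 mm

Treads that fit: ⌊4522 / 261⌋ = 17.
Risers = treads + 1 = 18.
Maximum height = 18 × 164 = 2952 mm.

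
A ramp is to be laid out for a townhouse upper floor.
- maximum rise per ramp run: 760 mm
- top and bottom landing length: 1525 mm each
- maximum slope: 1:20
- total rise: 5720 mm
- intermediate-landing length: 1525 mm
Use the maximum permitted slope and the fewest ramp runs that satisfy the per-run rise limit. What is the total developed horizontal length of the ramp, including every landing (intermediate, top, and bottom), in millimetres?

⌈5720/760⌉ = 8 ramp runs. That means 7 intermediate landings.
Horizontal run for 5720 mm of rise at 1:20 is 5720 × 20 = 114400 mm.
7 intermediate landings contribute 7 × 1525 = 10675 mm.
Top and bottom landings: 2 × 1525 = 3050 mm.
Total = 114400 + 10675 + 3050 = 128125 mm.

128125 mm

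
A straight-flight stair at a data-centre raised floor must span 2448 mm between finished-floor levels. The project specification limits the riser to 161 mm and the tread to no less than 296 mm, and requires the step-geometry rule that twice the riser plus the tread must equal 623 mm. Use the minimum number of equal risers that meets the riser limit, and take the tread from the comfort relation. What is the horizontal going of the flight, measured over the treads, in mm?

2448 / 161 = 15.20, so 16 risers are needed.
Each riser is 2448/16 = 153 mm (≤ 161 mm).
T = 623 − 2·153 = 317 mm, which satisfies the 296 mm minimum.
16 risers give 15 treads; going = 15 × 317 = 4755 mm.

4755 mm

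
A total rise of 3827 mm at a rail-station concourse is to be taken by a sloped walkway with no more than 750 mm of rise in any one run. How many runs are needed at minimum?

6 runs

3827 / 750 = 5.10, so 6 ramp runs are needed.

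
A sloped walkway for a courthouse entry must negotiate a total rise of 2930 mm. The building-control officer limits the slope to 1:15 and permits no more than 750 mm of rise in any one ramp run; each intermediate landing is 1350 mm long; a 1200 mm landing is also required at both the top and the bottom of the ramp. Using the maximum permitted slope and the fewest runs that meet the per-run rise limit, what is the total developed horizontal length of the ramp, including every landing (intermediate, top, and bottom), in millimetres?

⌈2930/750⌉ = 4 ramp runs. That means 3 intermediate landings.
Horizontal run for 2930 mm of rise at 1:15 is 2930 × 15 = 43950 mm.
3 intermediate landings contribute 3 × 1350 = 4050 mm.
Top and bottom landings: 2 × 1200 = 2400 mm.
Total = 43950 + 4050 + 2400 = 50400 mm.

50400 mm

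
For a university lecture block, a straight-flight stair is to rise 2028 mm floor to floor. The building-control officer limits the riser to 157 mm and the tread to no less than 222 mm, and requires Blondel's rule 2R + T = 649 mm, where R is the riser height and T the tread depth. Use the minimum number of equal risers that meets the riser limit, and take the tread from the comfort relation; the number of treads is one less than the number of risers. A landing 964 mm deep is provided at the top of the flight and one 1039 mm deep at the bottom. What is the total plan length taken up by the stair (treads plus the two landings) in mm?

At most 157 each: 2028/157 = 12.92, giving 13 risers.
R = 2028 ÷ 13 = 156 mm.
From 2R + T = 649: T = 649 − 312 = 337 mm.
Treads = 13 − 1 = 12; going = 12 × 337 = 4044 mm.
Add landings: 4044 + 964 + 1039 = 6047 mm.

6047 mm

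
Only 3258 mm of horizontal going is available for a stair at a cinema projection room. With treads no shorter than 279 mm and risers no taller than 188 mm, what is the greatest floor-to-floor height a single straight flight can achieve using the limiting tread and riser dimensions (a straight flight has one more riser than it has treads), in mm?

2256 mm

3258 / 279 = 11.68, so 11 treads fit.
Risers = treads + 1 = 12.
Maximum height = 12 × 188 = 2256 mm.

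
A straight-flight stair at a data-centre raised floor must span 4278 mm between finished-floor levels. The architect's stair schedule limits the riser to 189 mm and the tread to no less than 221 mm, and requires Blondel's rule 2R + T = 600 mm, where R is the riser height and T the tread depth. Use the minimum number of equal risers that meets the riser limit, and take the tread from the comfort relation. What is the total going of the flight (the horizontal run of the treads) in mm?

4278 / 189 = 22.635 → round up to 23 risers.
R = 4278 ÷ 23 = 186 mm.
From 2R + T = 600: T = 600 − 372 = 228 mm.
23 risers give 22 treads; going = 22 × 228 = 5016 mm.

5016 mm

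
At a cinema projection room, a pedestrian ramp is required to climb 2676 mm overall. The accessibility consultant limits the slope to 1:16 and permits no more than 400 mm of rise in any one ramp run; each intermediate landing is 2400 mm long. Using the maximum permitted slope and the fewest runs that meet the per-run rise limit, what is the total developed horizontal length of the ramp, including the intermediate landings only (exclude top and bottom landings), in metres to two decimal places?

At most 400 each: 2676/400 = 6.69, giving 7 ramp runs. That means 6 intermediate landings.
Horizontal run for 2676 mm of rise at 1:16 is 2676 × 16 = 42816 mm.
Intermediate landings: 6 × 2400 = 14400 mm.
Developed length = 42816 + 14400 = 57216 mm.
= 57.22 m.

57.22 m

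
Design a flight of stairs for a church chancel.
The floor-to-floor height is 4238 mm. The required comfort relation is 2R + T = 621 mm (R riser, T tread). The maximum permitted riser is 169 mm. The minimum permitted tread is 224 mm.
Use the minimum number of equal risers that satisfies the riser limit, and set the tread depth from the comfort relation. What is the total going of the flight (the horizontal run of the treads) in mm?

7375 mm

4238 / 169 = 25.08, so 26 risers are needed.
Each riser is 4238/26 = 163 mm (≤ 169 mm).
T = 621 − 2·163 = 295 mm, which satisfies the 224 mm minimum.
Going = (26 − 1) × 295 = 7375 mm.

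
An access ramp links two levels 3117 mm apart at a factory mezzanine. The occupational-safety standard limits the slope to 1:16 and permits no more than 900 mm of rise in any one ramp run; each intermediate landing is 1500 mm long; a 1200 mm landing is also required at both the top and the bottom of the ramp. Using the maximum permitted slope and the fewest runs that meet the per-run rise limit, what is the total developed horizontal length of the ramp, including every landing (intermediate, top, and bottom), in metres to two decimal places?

⌈3117/900⌉ = 4 ramp runs. That means 3 intermediate landings.
Horizontal run for 3117 mm of rise at 1:16 is 3117 × 16 = 49872 mm.
3 intermediate landings contribute 3 × 1500 = 4500 mm.
Top and bottom landings: 2 × 1200 = 2400 mm.
Total = 49872 + 4500 + 2400 = 56772 mm.
= 56.77 m.

56.77 m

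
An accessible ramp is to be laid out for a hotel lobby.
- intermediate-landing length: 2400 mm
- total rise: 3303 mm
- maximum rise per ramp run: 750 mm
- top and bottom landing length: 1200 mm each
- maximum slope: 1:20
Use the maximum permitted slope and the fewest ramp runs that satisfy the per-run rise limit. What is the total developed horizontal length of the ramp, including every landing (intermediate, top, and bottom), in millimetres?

3303 / 750 = 4.40, so 5 ramp runs are needed. That means 4 intermediate landings.
Ramp run (horizontal) at 1:20: 3303 × 20 = 66060 mm.
Intermediate landings: 4 × 2400 = 9600 mm.
Top and bottom landings: 2 × 1200 = 2400 mm.
Total = 66060 + 9600 + 2400 = 78060 mm.

78060 mm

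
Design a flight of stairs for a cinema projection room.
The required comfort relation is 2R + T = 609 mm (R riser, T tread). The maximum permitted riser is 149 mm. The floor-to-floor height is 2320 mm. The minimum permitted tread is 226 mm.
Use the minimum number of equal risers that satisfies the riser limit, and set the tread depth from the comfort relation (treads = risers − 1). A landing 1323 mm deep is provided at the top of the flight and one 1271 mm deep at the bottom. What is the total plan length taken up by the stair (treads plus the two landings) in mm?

7379 mm

⌈2320/149⌉ = 16 risers.
R = 2320 ÷ 16 = 145 mm.
T = 609 − 2·145 = 319 mm, which satisfies the 226 mm minimum.
16 risers give 15 treads; going = 15 × 319 = 4785 mm.
Enclosure = 4785 + 1323 + 1271 = 7379 mm.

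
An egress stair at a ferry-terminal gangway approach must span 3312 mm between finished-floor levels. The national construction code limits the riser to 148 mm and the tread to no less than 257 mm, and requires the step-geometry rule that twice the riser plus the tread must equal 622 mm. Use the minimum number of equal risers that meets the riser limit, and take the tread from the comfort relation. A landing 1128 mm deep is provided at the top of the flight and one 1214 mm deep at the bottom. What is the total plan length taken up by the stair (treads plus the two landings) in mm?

3312 / 148 = 22.38, so 23 risers are needed.
Riser R = 3312 / 23 = 144 mm, within the 148 mm limit.
T = 622 − 2·144 = 334 mm, which satisfies the 257 mm minimum.
23 risers give 22 treads; going = 22 × 334 = 7348 mm.
Enclosure = 7348 + 1128 + 1214 = 9690 mm.

9690 mm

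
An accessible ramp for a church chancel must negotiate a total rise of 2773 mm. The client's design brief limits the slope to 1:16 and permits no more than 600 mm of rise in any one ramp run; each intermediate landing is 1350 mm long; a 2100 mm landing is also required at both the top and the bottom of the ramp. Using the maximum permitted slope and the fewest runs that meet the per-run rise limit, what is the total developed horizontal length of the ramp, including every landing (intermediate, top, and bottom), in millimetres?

At most 600 each: 2773/600 = 4.62, giving 5 ramp runs. That means 4 intermediate landings.
Ramp run (horizontal) at 1:16: 2773 × 16 = 44368 mm.
4 intermediate landings contribute 4 × 1350 = 5400 mm.
Top and bottom landings: 2 × 2100 = 4200 mm.
Total = 44368 + 5400 + 4200 = 53968 mm.

53968 mm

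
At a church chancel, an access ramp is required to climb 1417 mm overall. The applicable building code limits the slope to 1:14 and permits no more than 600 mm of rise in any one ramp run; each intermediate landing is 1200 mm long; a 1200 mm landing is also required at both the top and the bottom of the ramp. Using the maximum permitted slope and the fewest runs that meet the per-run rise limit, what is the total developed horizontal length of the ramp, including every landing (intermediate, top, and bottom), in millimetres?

⌈1417/600⌉ = 3 ramp runs. That means 2 intermediate landings.
Horizontal run for 1417 mm of rise at 1:14 is 1417 × 14 = 19838 mm.
Intermediate landings: 2 × 1200 = 2400 mm.
Top and bottom landings: 2 × 1200 = 2400 mm.
Total = 19838 + 2400 + 2400 = 24638 mm.

24638 mm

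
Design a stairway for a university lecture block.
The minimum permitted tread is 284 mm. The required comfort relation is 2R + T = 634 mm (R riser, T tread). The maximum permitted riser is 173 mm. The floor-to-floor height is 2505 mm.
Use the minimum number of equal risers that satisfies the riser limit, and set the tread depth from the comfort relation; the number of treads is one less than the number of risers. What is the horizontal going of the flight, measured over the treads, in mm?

4200 mm

2505 / 173 = 14.48, so 15 risers are needed.
Each riser is 2505/15 = 167 mm (≤ 173 mm).
From 2R + T = 634: T = 634 − 334 = 300 mm.
Treads = 15 − 1 = 14; going = 14 × 300 = 4200 mm.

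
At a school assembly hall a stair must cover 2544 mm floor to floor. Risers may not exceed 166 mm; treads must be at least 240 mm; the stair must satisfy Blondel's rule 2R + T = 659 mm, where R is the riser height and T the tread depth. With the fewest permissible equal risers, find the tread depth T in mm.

341 mm

At most 166 each: 2544/166 = 15.33, giving 16 risers.
Each riser is 2544/16 = 159 mm (≤ 166 mm).
Tread T = 659 − 2 × 159 = 341 mm (≥ 240 mm).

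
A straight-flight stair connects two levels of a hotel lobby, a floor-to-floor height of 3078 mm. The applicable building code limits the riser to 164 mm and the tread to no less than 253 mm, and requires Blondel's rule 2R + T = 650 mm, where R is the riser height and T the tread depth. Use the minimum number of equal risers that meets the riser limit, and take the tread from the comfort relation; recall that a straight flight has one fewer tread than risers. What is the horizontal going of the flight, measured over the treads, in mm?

5868 mm

3078 / 164 = 18.768 → round up to 19 risers.
Riser R = 3078 / 19 = 162 mm, within the 164 mm limit.
Tread T = 650 − 2 × 162 = 326 mm (≥ 253 mm).
Going = (19 − 1) × 326 = 5868 mm.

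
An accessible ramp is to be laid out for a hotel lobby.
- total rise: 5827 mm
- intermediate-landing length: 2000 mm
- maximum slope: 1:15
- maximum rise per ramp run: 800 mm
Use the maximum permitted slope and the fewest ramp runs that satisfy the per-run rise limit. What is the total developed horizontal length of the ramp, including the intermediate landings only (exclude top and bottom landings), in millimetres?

⌈5827/800⌉ = 8 ramp runs. That means 7 intermediate landings.
Ramp run (horizontal) at 1:15: 5827 × 15 = 87405 mm.
Intermediate landings: 7 × 2000 = 14000 mm.
Developed length = 87405 + 14000 = 101405 mm.

101405 mm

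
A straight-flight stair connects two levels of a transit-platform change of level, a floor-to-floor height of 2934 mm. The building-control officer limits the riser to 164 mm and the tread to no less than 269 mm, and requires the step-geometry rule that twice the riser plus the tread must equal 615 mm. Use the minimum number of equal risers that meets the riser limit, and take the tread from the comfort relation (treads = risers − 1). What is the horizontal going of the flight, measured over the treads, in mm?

4913 mm

⌈2934/164⌉ = 18 risers.
Each riser is 2934/18 = 163 mm (≤ 164 mm).
Tread T = 615 − 2 × 163 = 289 mm (≥ 269 mm).
Treads = 18 − 1 = 17; going = 17 × 289 = 4913 mm.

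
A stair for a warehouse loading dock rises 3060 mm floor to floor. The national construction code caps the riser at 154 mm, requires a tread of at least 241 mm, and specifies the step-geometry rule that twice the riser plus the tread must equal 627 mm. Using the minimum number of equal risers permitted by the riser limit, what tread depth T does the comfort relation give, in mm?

3060 / 154 = 19.87, so 20 risers are needed.
Riser R = 3060 / 20 = 153 mm, within the 154 mm limit.
Tread T = 627 − 2 × 153 = 321 mm (≥ 241 mm).

321 mm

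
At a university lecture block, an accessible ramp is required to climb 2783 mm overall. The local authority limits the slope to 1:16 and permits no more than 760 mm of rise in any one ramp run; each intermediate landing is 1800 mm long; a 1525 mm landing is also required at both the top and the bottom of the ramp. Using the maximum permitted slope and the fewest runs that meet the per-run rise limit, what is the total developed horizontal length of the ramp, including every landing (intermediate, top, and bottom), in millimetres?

52978 mm

At most 760 each: 2783/760 = 3.66, giving 4 ramp runs. That means 3 intermediate landings.
Horizontal run for 2783 mm of rise at 1:16 is 2783 × 16 = 44528 mm.
3 intermediate landings contribute 3 × 1800 = 5400 mm.
Top and bottom landings: 2 × 1525 = 3050 mm.
Total = 44528 + 5400 + 3050 = 52978 mm.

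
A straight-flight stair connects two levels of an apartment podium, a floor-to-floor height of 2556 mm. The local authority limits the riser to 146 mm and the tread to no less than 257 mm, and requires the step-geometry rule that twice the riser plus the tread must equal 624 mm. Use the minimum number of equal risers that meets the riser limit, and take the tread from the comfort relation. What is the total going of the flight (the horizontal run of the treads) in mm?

⌈2556/146⌉ = 18 risers.
R = 2556 ÷ 18 = 142 mm.
Tread T = 624 − 2 × 142 = 340 mm (≥ 257 mm).
Going = (18 − 1) × 340 = 5780 mm.

5780 mm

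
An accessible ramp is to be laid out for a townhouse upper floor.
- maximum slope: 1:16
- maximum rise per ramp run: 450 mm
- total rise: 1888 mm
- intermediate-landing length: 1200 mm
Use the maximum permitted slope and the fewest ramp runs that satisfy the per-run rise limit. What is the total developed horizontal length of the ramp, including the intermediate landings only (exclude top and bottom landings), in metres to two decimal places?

35.01 m

1888 / 450 = 4.20, so 5 ramp runs are needed. That means 4 intermediate landings.
Ramp run (horizontal) at 1:16: 1888 × 16 = 30208 mm.
4 intermediate landings contribute 4 × 1200 = 4800 mm.
Total developed length = 30208 + 4800 = 35008 mm.
= 35.01 m.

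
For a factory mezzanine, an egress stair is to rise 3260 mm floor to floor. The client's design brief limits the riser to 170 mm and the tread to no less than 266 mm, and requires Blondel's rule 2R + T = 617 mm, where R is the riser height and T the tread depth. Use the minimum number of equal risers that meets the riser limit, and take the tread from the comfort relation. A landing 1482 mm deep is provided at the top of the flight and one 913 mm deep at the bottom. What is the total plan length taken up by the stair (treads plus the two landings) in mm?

At most 170 each: 3260/170 = 19.18, giving 20 risers.
R = 3260 ÷ 20 = 163 mm.
From 2R + T = 617: T = 617 − 326 = 291 mm.
20 risers give 19 treads; going = 19 × 291 = 5529 mm.
Enclosure = 5529 + 1482 + 913 = 7924 mm.

7924 mm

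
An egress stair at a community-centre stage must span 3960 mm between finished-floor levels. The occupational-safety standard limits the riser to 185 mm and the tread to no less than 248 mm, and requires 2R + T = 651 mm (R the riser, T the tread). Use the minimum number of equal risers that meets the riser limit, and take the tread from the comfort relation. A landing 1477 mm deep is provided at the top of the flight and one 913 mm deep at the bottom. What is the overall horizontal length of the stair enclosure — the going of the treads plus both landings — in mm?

3960 / 185 = 21.405 → round up to 22 risers.
Each riser is 3960/22 = 180 mm (≤ 185 mm).
From 2R + T = 651: T = 651 − 360 = 291 mm.
22 risers give 21 treads; going = 21 × 291 = 6111 mm.
Enclosure = 6111 + 1477 + 913 = 8501 mm.

8501 mm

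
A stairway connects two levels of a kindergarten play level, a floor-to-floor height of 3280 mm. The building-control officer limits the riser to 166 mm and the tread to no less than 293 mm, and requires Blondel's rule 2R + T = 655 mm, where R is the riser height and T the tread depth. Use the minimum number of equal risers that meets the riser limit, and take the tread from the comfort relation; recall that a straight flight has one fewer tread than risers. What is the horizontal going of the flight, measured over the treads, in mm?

3280 / 166 = 19.76, so 20 risers are needed.
R = 3280 ÷ 20 = 164 mm.
Tread T = 655 − 2 × 164 = 327 mm (≥ 293 mm).
Going = (20 − 1) × 327 = 6213 mm.

6213 mm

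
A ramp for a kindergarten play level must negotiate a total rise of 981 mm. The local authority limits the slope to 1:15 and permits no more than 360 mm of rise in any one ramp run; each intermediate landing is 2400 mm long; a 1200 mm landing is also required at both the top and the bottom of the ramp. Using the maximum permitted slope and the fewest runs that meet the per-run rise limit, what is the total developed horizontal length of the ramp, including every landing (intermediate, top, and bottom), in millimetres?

981 / 360 = 2.73, so 3 ramp runs are needed. That means 2 intermediate landings.
Horizontal run for 981 mm of rise at 1:15 is 981 × 15 = 14715 mm.
2 intermediate landings contribute 2 × 2400 = 4800 mm.
Top and bottom landings: 2 × 1200 = 2400 mm.
Total = 14715 + 4800 + 2400 = 21915 mm.

21915 mm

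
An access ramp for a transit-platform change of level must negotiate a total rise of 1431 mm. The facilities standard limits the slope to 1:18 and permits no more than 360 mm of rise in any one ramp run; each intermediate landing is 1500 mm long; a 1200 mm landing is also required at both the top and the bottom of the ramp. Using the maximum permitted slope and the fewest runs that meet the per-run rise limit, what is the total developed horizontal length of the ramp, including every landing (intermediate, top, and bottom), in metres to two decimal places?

⌈1431/360⌉ = 4 ramp runs. That means 3 intermediate landings.
Horizontal run for 1431 mm of rise at 1:18 is 1431 × 18 = 25758 mm.
3 intermediate landings contribute 3 × 1500 = 4500 mm.
Top and bottom landings: 2 × 1200 = 2400 mm.
Total = 25758 + 4500 + 2400 = 32658 mm.
= 32.66 m.

32.66 m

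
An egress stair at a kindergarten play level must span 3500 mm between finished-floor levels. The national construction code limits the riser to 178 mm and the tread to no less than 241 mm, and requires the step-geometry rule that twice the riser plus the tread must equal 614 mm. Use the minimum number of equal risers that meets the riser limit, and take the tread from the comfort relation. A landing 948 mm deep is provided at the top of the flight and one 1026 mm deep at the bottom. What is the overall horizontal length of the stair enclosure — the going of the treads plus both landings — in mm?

6990 mm

⌈3500/178⌉ = 20 risers.
R = 3500 ÷ 20 = 175 mm.
T = 614 − 2·175 = 264 mm, which satisfies the 241 mm minimum.
20 risers give 19 treads; going = 19 × 264 = 5016 mm.
Enclosure = 5016 + 948 + 1026 = 6990 mm.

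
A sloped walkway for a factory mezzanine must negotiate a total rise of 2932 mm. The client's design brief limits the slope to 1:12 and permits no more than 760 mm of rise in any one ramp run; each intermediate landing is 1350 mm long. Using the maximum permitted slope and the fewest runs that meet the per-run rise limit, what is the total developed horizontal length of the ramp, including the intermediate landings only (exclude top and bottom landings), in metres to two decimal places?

39.23 m

⌈2932/760⌉ = 4 ramp runs. That means 3 intermediate landings.
Ramp run (horizontal) at 1:12: 2932 × 12 = 35184 mm.
Intermediate landings: 3 × 1350 = 4050 mm.
Developed length = 35184 + 4050 = 39234 mm.
= 39.23 m.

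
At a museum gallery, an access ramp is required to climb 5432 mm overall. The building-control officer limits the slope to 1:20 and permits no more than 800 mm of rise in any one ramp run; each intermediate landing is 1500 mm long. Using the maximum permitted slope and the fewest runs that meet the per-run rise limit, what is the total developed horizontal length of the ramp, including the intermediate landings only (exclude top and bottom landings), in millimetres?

5432 / 800 = 6.79, so 7 ramp runs are needed. That means 6 intermediate landings.
Horizontal run for 5432 mm of rise at 1:20 is 5432 × 20 = 108640 mm.
Intermediate landings: 6 × 1500 = 9000 mm.
Developed length = 108640 + 9000 = 117640 mm.

117640 mm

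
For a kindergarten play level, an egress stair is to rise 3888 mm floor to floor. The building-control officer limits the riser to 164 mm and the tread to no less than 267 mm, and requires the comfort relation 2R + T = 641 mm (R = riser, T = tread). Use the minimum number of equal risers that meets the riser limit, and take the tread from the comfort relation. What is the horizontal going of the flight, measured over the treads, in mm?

At most 164 each: 3888/164 = 23.71, giving 24 risers.
Each riser is 3888/24 = 162 mm (≤ 164 mm).
From 2R + T = 641: T = 641 − 324 = 317 mm.
Going = (24 − 1) × 317 = 7291 mm.

7291 mm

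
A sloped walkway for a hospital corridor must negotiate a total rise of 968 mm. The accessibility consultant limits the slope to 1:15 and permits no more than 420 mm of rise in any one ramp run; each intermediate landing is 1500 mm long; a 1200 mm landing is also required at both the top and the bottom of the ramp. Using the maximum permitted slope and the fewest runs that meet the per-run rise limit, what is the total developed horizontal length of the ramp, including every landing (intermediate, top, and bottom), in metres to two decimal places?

At most 420 each: 968/420 = 2.30, giving 3 ramp runs. That means 2 intermediate landings.
Horizontal run for 968 mm of rise at 1:15 is 968 × 15 = 14520 mm.
Intermediate landings: 2 × 1500 = 3000 mm.
Top and bottom landings: 2 × 1200 = 2400 mm.
Total = 14520 + 3000 + 2400 = 19920 mm.
= 19.92 m.

19.92 m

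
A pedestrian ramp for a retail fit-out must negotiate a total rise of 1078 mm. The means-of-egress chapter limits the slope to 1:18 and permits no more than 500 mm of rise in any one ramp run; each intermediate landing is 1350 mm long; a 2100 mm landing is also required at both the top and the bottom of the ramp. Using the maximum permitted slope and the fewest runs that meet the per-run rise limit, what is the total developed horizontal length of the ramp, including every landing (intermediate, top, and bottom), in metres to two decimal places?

1078 / 500 = 2.156 → round up to 3 ramp runs. That means 2 intermediate landings.
Horizontal run for 1078 mm of rise at 1:18 is 1078 × 18 = 19404 mm.
2 intermediate landings contribute 2 × 1350 = 2700 mm.
Top and bottom landings: 2 × 2100 = 4200 mm.
Total = 19404 + 2700 + 4200 = 26304 mm.
= 26.30 m.

26.30 m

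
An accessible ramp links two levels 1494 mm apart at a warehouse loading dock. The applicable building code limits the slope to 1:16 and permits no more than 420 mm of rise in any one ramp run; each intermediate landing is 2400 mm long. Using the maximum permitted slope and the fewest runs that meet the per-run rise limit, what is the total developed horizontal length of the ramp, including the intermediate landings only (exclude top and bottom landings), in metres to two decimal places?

31.10 m

At most 420 each: 1494/420 = 3.56, giving 4 ramp runs. That means 3 intermediate landings.
Ramp run (horizontal) at 1:16: 1494 × 16 = 23904 mm.
3 intermediate landings contribute 3 × 2400 = 7200 mm.
Total developed length = 23904 + 7200 = 31104 mm.
= 31.10 m.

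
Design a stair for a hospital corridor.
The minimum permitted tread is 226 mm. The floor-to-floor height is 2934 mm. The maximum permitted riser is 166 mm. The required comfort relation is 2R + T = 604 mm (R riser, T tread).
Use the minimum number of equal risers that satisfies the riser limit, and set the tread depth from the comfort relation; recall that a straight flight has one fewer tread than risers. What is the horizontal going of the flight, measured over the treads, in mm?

⌈2934/166⌉ = 18 risers.
Each riser is 2934/18 = 163 mm (≤ 166 mm).
T = 604 − 2·163 = 278 mm, which satisfies the 226 mm minimum.
Going = (18 − 1) × 278 = 4726 mm.

4726 mm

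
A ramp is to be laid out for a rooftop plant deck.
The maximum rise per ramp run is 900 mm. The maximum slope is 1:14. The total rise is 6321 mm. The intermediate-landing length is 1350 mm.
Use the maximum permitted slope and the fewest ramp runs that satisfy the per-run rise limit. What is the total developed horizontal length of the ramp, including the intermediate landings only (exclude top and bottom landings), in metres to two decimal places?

97.94 m

6321 / 900 = 7.02, so 8 ramp runs are needed. That means 7 intermediate landings.
Ramp run (horizontal) at 1:14: 6321 × 14 = 88494 mm.
Intermediate landings: 7 × 1350 = 9450 mm.
Total developed length = 88494 + 9450 = 97944 mm.
= 97.94 m.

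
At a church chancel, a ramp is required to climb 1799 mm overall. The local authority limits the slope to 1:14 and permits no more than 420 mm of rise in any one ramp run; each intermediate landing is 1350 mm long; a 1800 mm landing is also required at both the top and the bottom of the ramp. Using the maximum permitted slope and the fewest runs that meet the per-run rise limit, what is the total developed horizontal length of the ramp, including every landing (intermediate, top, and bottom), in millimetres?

34186 mm

⌈1799/420⌉ = 5 ramp runs. That means 4 intermediate landings.
Ramp run (horizontal) at 1:14: 1799 × 14 = 25186 mm.
4 intermediate landings contribute 4 × 1350 = 5400 mm.
Top and bottom landings: 2 × 1800 = 3600 mm.
Total = 25186 + 5400 + 3600 = 34186 mm.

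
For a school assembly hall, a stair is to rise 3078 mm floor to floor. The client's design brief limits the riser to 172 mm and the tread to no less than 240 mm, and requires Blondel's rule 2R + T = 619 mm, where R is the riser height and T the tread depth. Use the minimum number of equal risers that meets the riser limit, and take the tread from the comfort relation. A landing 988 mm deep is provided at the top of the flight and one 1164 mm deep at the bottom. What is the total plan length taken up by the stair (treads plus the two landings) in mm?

3078 / 172 = 17.90, so 18 risers are needed.
R = 3078 ÷ 18 = 171 mm.
From 2R + T = 619: T = 619 − 342 = 277 mm.
18 risers give 17 treads; going = 17 × 277 = 4709 mm.
Enclosure = 4709 + 988 + 1164 = 6861 mm.

6861 mm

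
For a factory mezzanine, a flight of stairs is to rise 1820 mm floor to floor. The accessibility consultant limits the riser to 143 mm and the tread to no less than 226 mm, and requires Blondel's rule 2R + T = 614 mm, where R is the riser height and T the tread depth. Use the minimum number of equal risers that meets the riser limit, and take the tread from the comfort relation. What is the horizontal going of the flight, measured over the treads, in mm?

1820 / 143 = 12.727 → round up to 13 risers.
R = 1820 ÷ 13 = 140 mm.
Tread T = 614 − 2 × 140 = 334 mm (≥ 226 mm).
13 risers give 12 treads; going = 12 × 334 = 4008 mm.

4008 mm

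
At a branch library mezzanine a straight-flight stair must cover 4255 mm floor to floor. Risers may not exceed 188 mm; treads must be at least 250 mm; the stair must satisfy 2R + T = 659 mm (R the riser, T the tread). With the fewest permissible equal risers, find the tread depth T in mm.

At most 188 each: 4255/188 = 22.63, giving 23 risers.
R = 4255 ÷ 23 = 185 mm.
T = 659 − 2·185 = 289 mm, which satisfies the 250 mm minimum.

289 mm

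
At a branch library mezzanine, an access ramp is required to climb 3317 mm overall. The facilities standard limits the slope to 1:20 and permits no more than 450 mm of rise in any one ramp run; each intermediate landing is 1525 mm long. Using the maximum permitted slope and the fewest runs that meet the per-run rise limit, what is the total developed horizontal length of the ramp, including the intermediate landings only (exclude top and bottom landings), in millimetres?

3317 / 450 = 7.371 → round up to 8 ramp runs. That means 7 intermediate landings.
Ramp run (horizontal) at 1:20: 3317 × 20 = 66340 mm.
Intermediate landings: 7 × 1525 = 10675 mm.
Developed length = 66340 + 10675 = 77015 mm.

77015 mm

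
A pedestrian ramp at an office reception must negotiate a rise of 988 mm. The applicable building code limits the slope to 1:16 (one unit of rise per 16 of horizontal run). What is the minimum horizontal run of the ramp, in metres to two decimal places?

Run = rise × 16 = 988 × 16 = 15808 mm.
15808 mm = 15.81 m.

15.81 m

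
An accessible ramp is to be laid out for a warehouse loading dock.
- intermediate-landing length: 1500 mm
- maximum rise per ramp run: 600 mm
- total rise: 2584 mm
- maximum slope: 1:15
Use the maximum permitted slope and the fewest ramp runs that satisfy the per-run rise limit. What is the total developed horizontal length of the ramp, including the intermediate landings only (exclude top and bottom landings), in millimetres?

44760 mm

⌈2584/600⌉ = 5 ramp runs. That means 4 intermediate landings.
Ramp run (horizontal) at 1:15: 2584 × 15 = 38760 mm.
4 intermediate landings contribute 4 × 1500 = 6000 mm.
Total developed length = 38760 + 6000 = 44760 mm.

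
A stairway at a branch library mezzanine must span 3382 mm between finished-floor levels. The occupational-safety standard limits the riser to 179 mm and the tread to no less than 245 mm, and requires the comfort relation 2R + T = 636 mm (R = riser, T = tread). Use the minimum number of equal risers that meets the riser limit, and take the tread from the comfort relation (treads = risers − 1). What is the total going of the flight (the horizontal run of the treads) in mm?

⌈3382/179⌉ = 19 risers.
Each riser is 3382/19 = 178 mm (≤ 179 mm).
From 2R + T = 636: T = 636 − 356 = 280 mm.
19 risers give 18 treads; going = 18 × 280 = 5040 mm.

5040 mm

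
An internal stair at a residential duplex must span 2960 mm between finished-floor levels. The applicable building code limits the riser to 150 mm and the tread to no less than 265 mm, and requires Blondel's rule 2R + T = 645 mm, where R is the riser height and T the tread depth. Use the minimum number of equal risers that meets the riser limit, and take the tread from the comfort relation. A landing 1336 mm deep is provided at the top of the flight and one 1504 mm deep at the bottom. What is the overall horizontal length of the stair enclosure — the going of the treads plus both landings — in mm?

9471 mm

2960 / 150 = 19.73, so 20 risers are needed.
Riser R = 2960 / 20 = 148 mm, within the 150 mm limit.
From 2R + T = 645: T = 645 − 296 = 349 mm.
20 risers give 19 treads; going = 19 × 349 = 6631 mm.
Enclosure = 6631 + 1336 + 1504 = 9471 mm.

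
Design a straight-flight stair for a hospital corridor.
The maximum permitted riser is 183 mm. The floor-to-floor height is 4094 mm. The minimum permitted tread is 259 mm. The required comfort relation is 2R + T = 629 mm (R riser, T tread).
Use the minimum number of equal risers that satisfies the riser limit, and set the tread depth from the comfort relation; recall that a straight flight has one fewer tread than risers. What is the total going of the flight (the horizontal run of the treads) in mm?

At most 183 each: 4094/183 = 22.37, giving 23 risers.
R = 4094 ÷ 23 = 178 mm.
Tread T = 629 − 2 × 178 = 273 mm (≥ 259 mm).
Treads = 23 − 1 = 22; going = 22 × 273 = 6006 mm.

6006 mm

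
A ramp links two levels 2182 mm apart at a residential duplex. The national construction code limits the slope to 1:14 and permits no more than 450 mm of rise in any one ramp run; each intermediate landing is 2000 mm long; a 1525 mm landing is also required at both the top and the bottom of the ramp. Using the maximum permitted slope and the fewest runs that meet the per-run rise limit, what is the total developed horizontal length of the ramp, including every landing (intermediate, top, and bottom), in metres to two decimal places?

⌈2182/450⌉ = 5 ramp runs. That means 4 intermediate landings.
Horizontal run for 2182 mm of rise at 1:14 is 2182 × 14 = 30548 mm.
4 intermediate landings contribute 4 × 2000 = 8000 mm.
Top and bottom landings: 2 × 1525 = 3050 mm.
Total = 30548 + 8000 + 3050 = 41598 mm.
= 41.60 m.

41.60 m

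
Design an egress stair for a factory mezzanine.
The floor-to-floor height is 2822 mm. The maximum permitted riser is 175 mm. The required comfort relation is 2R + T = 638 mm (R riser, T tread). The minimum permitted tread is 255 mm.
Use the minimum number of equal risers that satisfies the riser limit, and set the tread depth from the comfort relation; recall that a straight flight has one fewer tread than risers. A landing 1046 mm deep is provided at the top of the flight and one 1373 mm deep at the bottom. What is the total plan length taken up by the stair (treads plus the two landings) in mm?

7315 mm

2822 / 175 = 16.126 → round up to 17 risers.
R = 2822 ÷ 17 = 166 mm.
From 2R + T = 638: T = 638 − 332 = 306 mm.
Going = (17 − 1) × 306 = 4896 mm.
Enclosure = 4896 + 1046 + 1373 = 7315 mm.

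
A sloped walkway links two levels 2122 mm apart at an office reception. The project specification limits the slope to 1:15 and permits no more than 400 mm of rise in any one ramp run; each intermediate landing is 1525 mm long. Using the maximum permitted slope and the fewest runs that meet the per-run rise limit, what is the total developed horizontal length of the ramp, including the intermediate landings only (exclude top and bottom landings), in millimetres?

39455 mm

2122 / 400 = 5.30, so 6 ramp runs are needed. That means 5 intermediate landings.
Horizontal run for 2122 mm of rise at 1:15 is 2122 × 15 = 31830 mm.
5 intermediate landings contribute 5 × 1525 = 7625 mm.
Total developed length = 31830 + 7625 = 39455 mm.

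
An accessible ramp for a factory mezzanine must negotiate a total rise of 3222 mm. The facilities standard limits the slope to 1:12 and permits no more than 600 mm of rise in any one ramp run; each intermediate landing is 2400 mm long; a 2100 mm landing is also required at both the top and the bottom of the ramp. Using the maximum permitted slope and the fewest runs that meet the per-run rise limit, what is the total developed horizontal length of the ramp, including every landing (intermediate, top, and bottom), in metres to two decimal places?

3222 / 600 = 5.37, so 6 ramp runs are needed. That means 5 intermediate landings.
Horizontal run for 3222 mm of rise at 1:12 is 3222 × 12 = 38664 mm.
Intermediate landings: 5 × 2400 = 12000 mm.
Top and bottom landings: 2 × 2100 = 4200 mm.
Total = 38664 + 12000 + 4200 = 54864 mm.
= 54.86 m.

54.86 m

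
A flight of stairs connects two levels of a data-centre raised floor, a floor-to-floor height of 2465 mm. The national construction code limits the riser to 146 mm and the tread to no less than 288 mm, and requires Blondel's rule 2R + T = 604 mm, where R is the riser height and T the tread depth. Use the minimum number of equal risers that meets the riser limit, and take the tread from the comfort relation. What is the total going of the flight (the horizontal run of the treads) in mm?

2465 / 146 = 16.88, so 17 risers are needed.
Riser R = 2465 / 17 = 145 mm, within the 146 mm limit.
From 2R + T = 604: T = 604 − 290 = 314 mm.
Treads = 17 − 1 = 16; going = 16 × 314 = 5024 mm.

5024 mm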